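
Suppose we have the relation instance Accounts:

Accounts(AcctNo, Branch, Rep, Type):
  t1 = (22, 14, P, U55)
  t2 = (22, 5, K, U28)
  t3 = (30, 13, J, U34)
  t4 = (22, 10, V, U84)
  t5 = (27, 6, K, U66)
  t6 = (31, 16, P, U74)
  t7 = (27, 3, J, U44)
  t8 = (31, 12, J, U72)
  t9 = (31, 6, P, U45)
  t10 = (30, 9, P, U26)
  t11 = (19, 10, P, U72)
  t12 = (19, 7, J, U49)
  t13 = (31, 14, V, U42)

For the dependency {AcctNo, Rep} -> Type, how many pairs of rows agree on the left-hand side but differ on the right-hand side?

1

(AcctNo=31, Rep=P): violating pairs (6,9) — 1 pair.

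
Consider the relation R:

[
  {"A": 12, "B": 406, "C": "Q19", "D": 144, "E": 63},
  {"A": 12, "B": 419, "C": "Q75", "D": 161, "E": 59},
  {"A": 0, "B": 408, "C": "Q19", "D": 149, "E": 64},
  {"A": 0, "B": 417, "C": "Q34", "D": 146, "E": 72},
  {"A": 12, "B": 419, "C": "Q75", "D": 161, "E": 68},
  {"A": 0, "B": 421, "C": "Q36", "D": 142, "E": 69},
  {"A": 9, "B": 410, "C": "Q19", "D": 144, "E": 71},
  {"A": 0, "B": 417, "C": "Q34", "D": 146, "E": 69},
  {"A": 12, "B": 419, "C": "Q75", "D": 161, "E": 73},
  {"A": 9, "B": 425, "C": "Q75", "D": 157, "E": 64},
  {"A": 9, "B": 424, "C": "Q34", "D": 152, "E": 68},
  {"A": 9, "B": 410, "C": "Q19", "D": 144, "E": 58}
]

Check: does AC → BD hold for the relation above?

(A=12, C=Q19): 1 row → {B,D} = (406, 144) ✓
(A=12, C=Q75): 3 rows → {B,D} = (419, 161), (419, 161), (419, 161) ✓
(A=0, C=Q19): 1 row → {B,D} = (408, 149) ✓
(A=0, C=Q34): 2 rows → {B,D} = (417, 146), (417, 146) ✓
(A=0, C=Q36): 1 row → {B,D} = (421, 142) ✓
(A=9, C=Q19): 2 rows → {B,D} = (410, 144), (410, 144) ✓
(A=9, C=Q75): 1 row → {B,D} = (425, 157) ✓
(A=9, C=Q34): 1 row → {B,D} = (424, 152) ✓
Every AC value is associated with a single BD value, so AC → BD holds.

Yes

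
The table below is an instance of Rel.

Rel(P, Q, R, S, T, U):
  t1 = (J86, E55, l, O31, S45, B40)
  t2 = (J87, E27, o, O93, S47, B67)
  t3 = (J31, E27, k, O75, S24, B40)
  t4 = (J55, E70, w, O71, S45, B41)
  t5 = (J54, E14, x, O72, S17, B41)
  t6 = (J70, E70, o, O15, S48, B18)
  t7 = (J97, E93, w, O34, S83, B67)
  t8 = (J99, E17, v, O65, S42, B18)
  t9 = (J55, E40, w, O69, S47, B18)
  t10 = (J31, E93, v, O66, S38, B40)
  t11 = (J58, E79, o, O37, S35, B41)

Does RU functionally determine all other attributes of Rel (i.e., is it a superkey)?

All 11 rows have distinct RU values, so RU → (all attributes) holds and RU is a superkey.

Yes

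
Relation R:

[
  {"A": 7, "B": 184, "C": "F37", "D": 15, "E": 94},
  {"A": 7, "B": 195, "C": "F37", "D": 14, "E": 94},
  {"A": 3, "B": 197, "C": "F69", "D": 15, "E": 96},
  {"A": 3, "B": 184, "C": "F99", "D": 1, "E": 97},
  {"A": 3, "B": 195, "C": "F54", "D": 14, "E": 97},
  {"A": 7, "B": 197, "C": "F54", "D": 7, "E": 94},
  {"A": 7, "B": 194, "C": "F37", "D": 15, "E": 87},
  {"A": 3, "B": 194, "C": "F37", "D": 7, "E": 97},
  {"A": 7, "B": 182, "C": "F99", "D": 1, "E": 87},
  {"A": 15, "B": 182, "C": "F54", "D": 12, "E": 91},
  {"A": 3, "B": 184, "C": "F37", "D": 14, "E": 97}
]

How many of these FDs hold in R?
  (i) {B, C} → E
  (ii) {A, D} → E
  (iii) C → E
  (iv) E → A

(i) {B, C} → E: (B=184, C=F37): 2 rows → E takes values {94, 97} — violation; (B=194, C=F37): 2 rows → E takes values {87, 97} — violation — fails.
(ii) {A, D} → E: (A=7, D=15): 2 rows → E takes values {94, 87} — violation — fails.
(iii) C → E: C=F37: 5 rows → E takes values {94, 87, 97} — violation; C=F99: 2 rows → E takes values {97, 87} — violation; C=F54: 3 rows → E takes values {97, 94, 91} — violation — fails.
(iv) E → A: every LHS value maps to a single RHS value — holds.
1 of the 4 dependencies holds.

1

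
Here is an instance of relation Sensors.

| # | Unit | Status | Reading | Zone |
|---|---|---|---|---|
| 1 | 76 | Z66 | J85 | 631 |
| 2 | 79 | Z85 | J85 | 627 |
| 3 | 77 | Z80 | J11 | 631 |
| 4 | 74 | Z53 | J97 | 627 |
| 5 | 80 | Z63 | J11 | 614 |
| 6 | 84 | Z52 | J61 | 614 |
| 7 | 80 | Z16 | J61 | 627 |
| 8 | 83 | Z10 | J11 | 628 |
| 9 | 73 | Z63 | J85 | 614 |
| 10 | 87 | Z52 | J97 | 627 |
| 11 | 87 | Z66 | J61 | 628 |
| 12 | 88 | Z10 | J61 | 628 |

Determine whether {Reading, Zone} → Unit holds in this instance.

No

(Reading=J85, Zone=631): row 1 → Unit = 76 ✓
(Reading=J85, Zone=627): row 2 → Unit = 79 ✓
(Reading=J11, Zone=631): row 3 → Unit = 77 ✓
(Reading=J97, Zone=627): rows 4, 10 → Unit takes values {74, 87} — violation
(Reading=J11, Zone=614): row 5 → Unit = 80 ✓
(Reading=J61, Zone=614): row 6 → Unit = 84 ✓
(Reading=J61, Zone=627): row 7 → Unit = 80 ✓
(Reading=J11, Zone=628): row 8 → Unit = 83 ✓
(Reading=J85, Zone=614): row 9 → Unit = 73 ✓
(Reading=J61, Zone=628): rows 11, 12 → Unit takes values {87, 88} — violation
Two rows agree on {Reading, Zone} but differ on Unit, so {Reading, Zone} → Unit does not hold.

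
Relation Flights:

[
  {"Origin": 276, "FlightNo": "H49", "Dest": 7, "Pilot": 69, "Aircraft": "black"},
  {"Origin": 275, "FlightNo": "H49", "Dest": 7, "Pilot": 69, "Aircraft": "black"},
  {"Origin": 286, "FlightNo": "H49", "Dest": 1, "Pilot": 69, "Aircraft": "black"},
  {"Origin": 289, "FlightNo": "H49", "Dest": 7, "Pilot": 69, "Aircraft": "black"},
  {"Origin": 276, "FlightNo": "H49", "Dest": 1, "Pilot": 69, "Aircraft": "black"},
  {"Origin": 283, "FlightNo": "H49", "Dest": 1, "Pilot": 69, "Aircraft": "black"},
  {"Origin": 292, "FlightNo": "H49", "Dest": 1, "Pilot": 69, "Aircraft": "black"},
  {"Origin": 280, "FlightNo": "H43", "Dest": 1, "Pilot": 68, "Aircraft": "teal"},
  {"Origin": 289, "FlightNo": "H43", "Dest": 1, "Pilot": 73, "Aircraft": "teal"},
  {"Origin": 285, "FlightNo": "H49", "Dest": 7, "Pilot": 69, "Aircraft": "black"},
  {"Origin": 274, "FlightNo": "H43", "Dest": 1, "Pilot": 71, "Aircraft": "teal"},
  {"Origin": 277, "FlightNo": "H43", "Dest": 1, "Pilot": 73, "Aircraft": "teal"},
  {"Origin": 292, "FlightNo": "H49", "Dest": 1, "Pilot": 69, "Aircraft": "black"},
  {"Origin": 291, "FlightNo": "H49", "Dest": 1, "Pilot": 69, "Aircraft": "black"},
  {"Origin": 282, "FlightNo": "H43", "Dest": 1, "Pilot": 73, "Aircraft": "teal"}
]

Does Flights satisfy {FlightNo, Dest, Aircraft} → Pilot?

(FlightNo=H49, Dest=7, Aircraft=black): 4 rows → Pilot = 69, 69, 69, 69 ✓
(FlightNo=H49, Dest=1, Aircraft=black): 6 rows → Pilot = 69, 69, 69, 69, 69, 69 ✓
(FlightNo=H43, Dest=1, Aircraft=teal): 5 rows → Pilot takes values {68, 73, 71} — violation
Two rows agree on {FlightNo, Dest, Aircraft} but differ on Pilot, so {FlightNo, Dest, Aircraft} → Pilot does not hold.

No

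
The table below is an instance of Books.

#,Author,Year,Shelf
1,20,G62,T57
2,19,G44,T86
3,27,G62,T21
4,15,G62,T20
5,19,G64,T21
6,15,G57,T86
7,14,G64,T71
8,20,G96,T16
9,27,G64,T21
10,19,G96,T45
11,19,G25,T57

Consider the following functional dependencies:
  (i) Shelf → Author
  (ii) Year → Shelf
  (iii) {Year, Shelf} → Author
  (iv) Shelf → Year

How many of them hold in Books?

0

(i) Shelf → Author: Shelf=T57: rows 1, 11 → Author takes values {20, 19} — violation; Shelf=T86: rows 2, 6 → Author takes values {19, 15} — violation; Shelf=T21: rows 3, 5, 9 → Author takes values {27, 19} — violation — fails.
(ii) Year → Shelf: Year=G62: rows 1, 3, 4 → Shelf takes values {T57, T21, T20} — violation; Year=G64: rows 5, 7, 9 → Shelf takes values {T21, T71} — violation; Year=G96: rows 8, 10 → Shelf takes values {T16, T45} — violation — fails.
(iii) {Year, Shelf} → Author: (Year=G64, Shelf=T21): rows 5, 9 → Author takes values {19, 27} — violation — fails.
(iv) Shelf → Year: Shelf=T57: rows 1, 11 → Year takes values {G62, G25} — violation; Shelf=T86: rows 2, 6 → Year takes values {G44, G57} — violation; Shelf=T21: rows 3, 5, 9 → Year takes values {G62, G64} — violation — fails.
None of the 4 dependencies hold.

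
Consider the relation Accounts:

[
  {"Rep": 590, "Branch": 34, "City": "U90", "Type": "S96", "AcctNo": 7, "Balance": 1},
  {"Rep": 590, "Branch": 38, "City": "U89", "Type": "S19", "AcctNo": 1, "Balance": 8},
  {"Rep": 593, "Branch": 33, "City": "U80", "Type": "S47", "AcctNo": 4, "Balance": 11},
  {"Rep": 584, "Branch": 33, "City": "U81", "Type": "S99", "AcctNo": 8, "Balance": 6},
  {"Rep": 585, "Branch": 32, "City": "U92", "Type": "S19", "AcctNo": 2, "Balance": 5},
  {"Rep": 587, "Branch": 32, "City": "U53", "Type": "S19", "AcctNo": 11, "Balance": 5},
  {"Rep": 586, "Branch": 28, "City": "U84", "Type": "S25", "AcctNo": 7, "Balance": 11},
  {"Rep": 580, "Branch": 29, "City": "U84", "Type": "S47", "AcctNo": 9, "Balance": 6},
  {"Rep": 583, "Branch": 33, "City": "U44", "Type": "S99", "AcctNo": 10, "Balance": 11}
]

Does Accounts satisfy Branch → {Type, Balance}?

No

Branch=34: 1 row → {Type,Balance} = (S96, 1) ✓
Branch=38: 1 row → {Type,Balance} = (S19, 8) ✓
Branch=33: 3 rows → {Type,Balance} takes values {(S47, 11), (S99, 6), (S99, 11)} — violation
Branch=32: 2 rows → {Type,Balance} = (S19, 5), (S19, 5) ✓
Branch=28: 1 row → {Type,Balance} = (S25, 11) ✓
Branch=29: 1 row → {Type,Balance} = (S47, 6) ✓
Two rows agree on Branch but differ on {Type, Balance}, so Branch → {Type, Balance} does not hold.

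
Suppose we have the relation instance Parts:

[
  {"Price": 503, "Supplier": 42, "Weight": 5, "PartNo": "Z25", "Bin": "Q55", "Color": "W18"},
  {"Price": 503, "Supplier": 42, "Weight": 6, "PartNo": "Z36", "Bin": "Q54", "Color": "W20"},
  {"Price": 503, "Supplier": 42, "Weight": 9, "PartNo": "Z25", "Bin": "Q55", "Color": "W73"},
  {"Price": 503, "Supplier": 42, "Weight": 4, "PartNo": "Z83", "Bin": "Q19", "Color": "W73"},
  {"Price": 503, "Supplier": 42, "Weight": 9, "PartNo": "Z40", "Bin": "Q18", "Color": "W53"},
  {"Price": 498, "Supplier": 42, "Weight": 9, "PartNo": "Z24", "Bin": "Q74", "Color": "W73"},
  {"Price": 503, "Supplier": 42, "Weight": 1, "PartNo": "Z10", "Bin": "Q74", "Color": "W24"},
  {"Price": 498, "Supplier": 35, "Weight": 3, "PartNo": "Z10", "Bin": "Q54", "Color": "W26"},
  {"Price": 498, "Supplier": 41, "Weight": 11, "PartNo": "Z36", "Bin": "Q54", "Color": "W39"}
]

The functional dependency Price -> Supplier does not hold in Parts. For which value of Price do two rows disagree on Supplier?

Price=503: 6 rows → Supplier = 42, 42, 42, 42, 42, 42 ✓
Price=498: 3 rows → Supplier takes values {42, 35, 41} — violation
The only Price value with inconsistent Supplier is Price=498.

498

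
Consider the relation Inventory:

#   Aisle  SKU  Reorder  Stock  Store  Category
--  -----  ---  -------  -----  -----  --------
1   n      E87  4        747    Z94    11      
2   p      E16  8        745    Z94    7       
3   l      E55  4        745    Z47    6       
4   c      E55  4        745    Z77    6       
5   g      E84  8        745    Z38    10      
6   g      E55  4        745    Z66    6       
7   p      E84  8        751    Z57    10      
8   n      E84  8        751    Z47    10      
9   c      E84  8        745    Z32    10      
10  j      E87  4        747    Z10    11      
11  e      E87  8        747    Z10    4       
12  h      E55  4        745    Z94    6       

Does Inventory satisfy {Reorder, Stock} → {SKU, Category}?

No

(Reorder=4, Stock=747): rows 1, 10 → {SKU,Category} = (E87, 11), (E87, 11) ✓
(Reorder=8, Stock=745): rows 2, 5, 9 → {SKU,Category} takes values {(E16, 7), (E84, 10)} — violation
(Reorder=4, Stock=745): rows 3, 4, 6, 12 → {SKU,Category} = (E55, 6), (E55, 6), (E55, 6), (E55, 6) ✓
(Reorder=8, Stock=751): rows 7, 8 → {SKU,Category} = (E84, 10), (E84, 10) ✓
(Reorder=8, Stock=747): row 11 → {SKU,Category} = (E87, 4) ✓
Two rows agree on {Reorder, Stock} but differ on {SKU, Category}, so {Reorder, Stock} → {SKU, Category} does not hold.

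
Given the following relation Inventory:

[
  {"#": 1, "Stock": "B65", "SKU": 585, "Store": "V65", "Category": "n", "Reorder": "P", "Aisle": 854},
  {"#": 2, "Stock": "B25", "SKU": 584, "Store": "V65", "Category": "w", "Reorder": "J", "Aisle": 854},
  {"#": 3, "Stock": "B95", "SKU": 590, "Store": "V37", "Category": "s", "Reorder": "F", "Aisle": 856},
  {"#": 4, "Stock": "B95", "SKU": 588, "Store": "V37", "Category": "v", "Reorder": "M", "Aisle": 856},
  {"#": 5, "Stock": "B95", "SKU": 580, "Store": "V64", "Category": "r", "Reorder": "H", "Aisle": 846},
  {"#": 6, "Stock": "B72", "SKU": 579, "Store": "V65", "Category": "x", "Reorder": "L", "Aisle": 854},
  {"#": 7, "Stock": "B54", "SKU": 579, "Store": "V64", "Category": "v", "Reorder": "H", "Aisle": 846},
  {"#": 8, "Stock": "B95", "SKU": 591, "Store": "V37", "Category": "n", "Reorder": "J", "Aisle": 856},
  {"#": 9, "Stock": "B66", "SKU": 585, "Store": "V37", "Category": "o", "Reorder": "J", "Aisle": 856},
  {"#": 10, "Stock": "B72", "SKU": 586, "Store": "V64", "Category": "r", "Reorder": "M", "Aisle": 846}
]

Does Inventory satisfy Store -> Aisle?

Store=V65: rows 1, 2, 6 → Aisle = 854, 854, 854 ✓
Store=V37: rows 3, 4, 8, 9 → Aisle = 856, 856, 856, 856 ✓
Store=V64: rows 5, 7, 10 → Aisle = 846, 846, 846 ✓
Every Store value is associated with a single Aisle value, so Store -> Aisle holds.

Yes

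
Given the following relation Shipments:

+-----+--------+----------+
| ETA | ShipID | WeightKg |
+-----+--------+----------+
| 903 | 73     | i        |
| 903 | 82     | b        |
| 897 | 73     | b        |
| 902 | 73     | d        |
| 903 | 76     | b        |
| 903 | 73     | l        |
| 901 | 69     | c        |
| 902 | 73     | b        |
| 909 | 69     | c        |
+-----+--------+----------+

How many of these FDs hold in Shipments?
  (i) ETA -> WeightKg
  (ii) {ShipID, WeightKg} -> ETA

0

(i) ETA -> WeightKg: ETA=903: 4 rows → WeightKg takes values {i, b, l} — violation; ETA=902: 2 rows → WeightKg takes values {d, b} — violation — fails.
(ii) {ShipID, WeightKg} -> ETA: (ShipID=73, WeightKg=b): 2 rows → ETA takes values {897, 902} — violation; (ShipID=69, WeightKg=c): 2 rows → ETA takes values {901, 909} — violation — fails.
None of the 2 dependencies hold.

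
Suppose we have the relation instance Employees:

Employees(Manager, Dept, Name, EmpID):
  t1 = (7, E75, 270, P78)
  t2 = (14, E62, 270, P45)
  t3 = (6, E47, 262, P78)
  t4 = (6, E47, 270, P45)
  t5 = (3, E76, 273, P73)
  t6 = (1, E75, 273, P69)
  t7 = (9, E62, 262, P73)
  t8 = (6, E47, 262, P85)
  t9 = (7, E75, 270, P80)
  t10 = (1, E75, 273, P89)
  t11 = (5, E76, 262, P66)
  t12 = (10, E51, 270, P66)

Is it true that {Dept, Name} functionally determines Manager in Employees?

(Dept=E75, Name=270): rows 1, 9 → Manager = 7, 7 ✓
(Dept=E62, Name=270): row 2 → Manager = 14 ✓
(Dept=E47, Name=262): rows 3, 8 → Manager = 6, 6 ✓
(Dept=E47, Name=270): row 4 → Manager = 6 ✓
(Dept=E76, Name=273): row 5 → Manager = 3 ✓
(Dept=E75, Name=273): rows 6, 10 → Manager = 1, 1 ✓
(Dept=E62, Name=262): row 7 → Manager = 9 ✓
(Dept=E76, Name=262): row 11 → Manager = 5 ✓
(Dept=E51, Name=270): row 12 → Manager = 10 ✓
Every {Dept, Name} value is associated with a single Manager value, so {Dept, Name} -> Manager holds.

Yes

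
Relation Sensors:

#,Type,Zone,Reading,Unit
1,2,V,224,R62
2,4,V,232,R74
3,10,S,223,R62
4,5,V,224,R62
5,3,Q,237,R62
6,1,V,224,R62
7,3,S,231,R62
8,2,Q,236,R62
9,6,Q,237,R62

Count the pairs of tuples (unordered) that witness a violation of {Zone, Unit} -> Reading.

(Zone=V, Unit=R62): all 3 rows agree on Reading — 0 pairs.
(Zone=S, Unit=R62): violating pairs (3,7) — 1 pair.
(Zone=Q, Unit=R62): violating pairs (5,8), (8,9) — 2 pairs.

3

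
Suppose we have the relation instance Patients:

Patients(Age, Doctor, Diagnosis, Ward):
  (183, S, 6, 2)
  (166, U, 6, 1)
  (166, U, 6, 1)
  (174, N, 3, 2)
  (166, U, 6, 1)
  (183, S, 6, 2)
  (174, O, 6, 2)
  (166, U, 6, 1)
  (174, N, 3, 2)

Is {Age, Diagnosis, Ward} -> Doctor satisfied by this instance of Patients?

Yes

(Age=183, Diagnosis=6, Ward=2): 2 rows → Doctor = S, S ✓
(Age=166, Diagnosis=6, Ward=1): 4 rows → Doctor = U, U, U, U ✓
(Age=174, Diagnosis=3, Ward=2): 2 rows → Doctor = N, N ✓
(Age=174, Diagnosis=6, Ward=2): 1 row → Doctor = O ✓
Every {Age, Diagnosis, Ward} value is associated with a single Doctor value, so {Age, Diagnosis, Ward} -> Doctor holds.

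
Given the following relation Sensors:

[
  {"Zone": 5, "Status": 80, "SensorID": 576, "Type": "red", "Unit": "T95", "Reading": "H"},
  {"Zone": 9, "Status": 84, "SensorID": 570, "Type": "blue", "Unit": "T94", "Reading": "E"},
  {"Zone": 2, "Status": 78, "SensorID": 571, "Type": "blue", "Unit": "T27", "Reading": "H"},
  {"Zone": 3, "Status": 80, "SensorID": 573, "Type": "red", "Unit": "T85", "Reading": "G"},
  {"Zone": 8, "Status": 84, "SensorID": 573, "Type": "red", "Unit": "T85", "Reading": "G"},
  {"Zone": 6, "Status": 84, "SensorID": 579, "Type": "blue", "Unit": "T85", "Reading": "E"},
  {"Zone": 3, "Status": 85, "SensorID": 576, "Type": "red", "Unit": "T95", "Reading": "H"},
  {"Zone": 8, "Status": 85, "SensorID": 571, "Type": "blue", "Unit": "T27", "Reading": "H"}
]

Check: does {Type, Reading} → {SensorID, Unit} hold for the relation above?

No

(Type=red, Reading=H): 2 rows → {SensorID,Unit} = (576, T95), (576, T95) ✓
(Type=blue, Reading=E): 2 rows → {SensorID,Unit} takes values {(570, T94), (579, T85)} — violation
(Type=blue, Reading=H): 2 rows → {SensorID,Unit} = (571, T27), (571, T27) ✓
(Type=red, Reading=G): 2 rows → {SensorID,Unit} = (573, T85), (573, T85) ✓
Two rows agree on {Type, Reading} but differ on {SensorID, Unit}, so {Type, Reading} → {SensorID, Unit} does not hold.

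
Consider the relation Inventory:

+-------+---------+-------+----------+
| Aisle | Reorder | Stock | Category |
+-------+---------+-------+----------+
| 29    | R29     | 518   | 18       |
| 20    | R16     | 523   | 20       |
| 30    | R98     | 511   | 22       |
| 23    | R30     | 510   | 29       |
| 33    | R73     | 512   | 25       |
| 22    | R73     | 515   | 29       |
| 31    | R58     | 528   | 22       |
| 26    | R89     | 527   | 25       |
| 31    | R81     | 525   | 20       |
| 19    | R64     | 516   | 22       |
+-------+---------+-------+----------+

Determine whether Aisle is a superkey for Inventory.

No

Two distinct rows share Aisle=31, so Aisle does not determine every attribute — not a superkey.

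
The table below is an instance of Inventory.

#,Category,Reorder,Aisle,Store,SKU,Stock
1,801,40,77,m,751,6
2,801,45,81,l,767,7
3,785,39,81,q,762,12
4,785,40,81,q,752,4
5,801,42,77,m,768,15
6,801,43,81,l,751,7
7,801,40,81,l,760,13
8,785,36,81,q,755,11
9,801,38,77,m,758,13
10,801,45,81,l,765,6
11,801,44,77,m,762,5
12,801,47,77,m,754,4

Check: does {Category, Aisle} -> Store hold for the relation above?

(Category=801, Aisle=77): rows 1, 5, 9, 11, 12 → Store = m, m, m, m, m ✓
(Category=801, Aisle=81): rows 2, 6, 7, 10 → Store = l, l, l, l ✓
(Category=785, Aisle=81): rows 3, 4, 8 → Store = q, q, q ✓
Every {Category, Aisle} value is associated with a single Store value, so {Category, Aisle} -> Store holds.

Yes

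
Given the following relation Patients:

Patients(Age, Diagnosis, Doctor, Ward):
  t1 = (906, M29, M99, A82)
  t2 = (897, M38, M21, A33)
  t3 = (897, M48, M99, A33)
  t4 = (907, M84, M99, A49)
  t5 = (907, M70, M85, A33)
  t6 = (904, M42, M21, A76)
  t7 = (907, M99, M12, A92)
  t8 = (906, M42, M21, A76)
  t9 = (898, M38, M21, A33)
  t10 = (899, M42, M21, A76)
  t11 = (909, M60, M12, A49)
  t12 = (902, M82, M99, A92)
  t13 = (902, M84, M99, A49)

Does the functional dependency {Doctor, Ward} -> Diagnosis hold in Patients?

(Doctor=M99, Ward=A82): row 1 → Diagnosis = M29 ✓
(Doctor=M21, Ward=A33): rows 2, 9 → Diagnosis = M38, M38 ✓
(Doctor=M99, Ward=A33): row 3 → Diagnosis = M48 ✓
(Doctor=M99, Ward=A49): rows 4, 13 → Diagnosis = M84, M84 ✓
(Doctor=M85, Ward=A33): row 5 → Diagnosis = M70 ✓
(Doctor=M21, Ward=A76): rows 6, 8, 10 → Diagnosis = M42, M42, M42 ✓
(Doctor=M12, Ward=A92): row 7 → Diagnosis = M99 ✓
(Doctor=M12, Ward=A49): row 11 → Diagnosis = M60 ✓
(Doctor=M99, Ward=A92): row 12 → Diagnosis = M82 ✓
Every {Doctor, Ward} value is associated with a single Diagnosis value, so {Doctor, Ward} -> Diagnosis holds.

Yes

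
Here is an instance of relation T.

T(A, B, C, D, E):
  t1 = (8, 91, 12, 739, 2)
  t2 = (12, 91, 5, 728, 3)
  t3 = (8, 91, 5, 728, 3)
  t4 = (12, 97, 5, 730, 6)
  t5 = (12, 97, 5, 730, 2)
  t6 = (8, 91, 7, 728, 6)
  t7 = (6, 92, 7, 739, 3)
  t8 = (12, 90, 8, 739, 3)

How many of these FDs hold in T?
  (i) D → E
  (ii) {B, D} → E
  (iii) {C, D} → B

1

(i) D → E: D=739: rows 1, 7, 8 → E takes values {2, 3} — violation; D=728: rows 2, 3, 6 → E takes values {3, 6} — violation; D=730: rows 4, 5 → E takes values {6, 2} — violation — fails.
(ii) {B, D} → E: (B=91, D=728): rows 2, 3, 6 → E takes values {3, 6} — violation; (B=97, D=730): rows 4, 5 → E takes values {6, 2} — violation — fails.
(iii) {C, D} → B: every LHS value maps to a single RHS value — holds.
1 of the 3 dependencies holds.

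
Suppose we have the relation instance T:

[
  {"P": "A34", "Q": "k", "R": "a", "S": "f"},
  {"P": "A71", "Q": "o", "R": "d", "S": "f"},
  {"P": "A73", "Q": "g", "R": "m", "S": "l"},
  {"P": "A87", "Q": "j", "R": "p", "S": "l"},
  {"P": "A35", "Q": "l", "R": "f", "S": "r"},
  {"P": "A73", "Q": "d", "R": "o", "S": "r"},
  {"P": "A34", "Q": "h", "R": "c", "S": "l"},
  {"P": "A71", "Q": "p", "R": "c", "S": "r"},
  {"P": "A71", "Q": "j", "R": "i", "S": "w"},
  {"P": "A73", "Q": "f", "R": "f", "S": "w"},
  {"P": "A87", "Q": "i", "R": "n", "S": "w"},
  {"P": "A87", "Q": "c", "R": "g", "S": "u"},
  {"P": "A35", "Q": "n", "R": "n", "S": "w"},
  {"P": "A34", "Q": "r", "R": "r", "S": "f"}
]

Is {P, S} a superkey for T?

Two distinct rows share (P=A34, S=f), so {P, S} does not determine every attribute — not a superkey.

No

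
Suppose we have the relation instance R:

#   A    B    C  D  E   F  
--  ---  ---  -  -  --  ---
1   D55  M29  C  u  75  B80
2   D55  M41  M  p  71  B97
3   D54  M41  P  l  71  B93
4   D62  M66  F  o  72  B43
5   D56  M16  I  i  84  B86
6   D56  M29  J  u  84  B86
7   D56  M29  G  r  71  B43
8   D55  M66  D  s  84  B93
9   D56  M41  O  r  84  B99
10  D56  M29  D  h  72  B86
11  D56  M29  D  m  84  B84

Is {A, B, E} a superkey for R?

No

Rows 6 and 11 have the same {A, B, E} value (A=D56, B=M29, E=84) but are distinct tuples, so {A, B, E} does not determine every attribute — not a superkey.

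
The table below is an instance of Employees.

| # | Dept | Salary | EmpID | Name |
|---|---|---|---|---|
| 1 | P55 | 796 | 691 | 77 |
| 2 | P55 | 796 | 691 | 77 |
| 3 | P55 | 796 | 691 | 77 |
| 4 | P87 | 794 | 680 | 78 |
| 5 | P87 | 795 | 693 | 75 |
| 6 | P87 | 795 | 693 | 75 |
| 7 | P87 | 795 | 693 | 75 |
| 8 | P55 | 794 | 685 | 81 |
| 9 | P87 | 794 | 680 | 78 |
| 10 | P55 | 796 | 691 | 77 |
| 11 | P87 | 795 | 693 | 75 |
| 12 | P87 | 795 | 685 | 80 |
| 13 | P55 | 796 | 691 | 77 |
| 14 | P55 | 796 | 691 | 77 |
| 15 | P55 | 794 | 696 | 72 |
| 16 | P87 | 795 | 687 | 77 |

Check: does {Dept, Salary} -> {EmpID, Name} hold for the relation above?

No

(Dept=P55, Salary=796): rows 1, 2, 3, 10, 13, 14 → {EmpID,Name} = (691, 77), (691, 77), (691, 77), (691, 77), (691, 77), (691, 77) ✓
(Dept=P87, Salary=794): rows 4, 9 → {EmpID,Name} = (680, 78), (680, 78) ✓
(Dept=P87, Salary=795): rows 5, 6, 7, 11, 12, 16 → {EmpID,Name} takes values {(693, 75), (685, 80), (687, 77)} — violation
(Dept=P55, Salary=794): rows 8, 15 → {EmpID,Name} takes values {(685, 81), (696, 72)} — violation
Two rows agree on {Dept, Salary} but differ on {EmpID, Name}, so {Dept, Salary} -> {EmpID, Name} does not hold.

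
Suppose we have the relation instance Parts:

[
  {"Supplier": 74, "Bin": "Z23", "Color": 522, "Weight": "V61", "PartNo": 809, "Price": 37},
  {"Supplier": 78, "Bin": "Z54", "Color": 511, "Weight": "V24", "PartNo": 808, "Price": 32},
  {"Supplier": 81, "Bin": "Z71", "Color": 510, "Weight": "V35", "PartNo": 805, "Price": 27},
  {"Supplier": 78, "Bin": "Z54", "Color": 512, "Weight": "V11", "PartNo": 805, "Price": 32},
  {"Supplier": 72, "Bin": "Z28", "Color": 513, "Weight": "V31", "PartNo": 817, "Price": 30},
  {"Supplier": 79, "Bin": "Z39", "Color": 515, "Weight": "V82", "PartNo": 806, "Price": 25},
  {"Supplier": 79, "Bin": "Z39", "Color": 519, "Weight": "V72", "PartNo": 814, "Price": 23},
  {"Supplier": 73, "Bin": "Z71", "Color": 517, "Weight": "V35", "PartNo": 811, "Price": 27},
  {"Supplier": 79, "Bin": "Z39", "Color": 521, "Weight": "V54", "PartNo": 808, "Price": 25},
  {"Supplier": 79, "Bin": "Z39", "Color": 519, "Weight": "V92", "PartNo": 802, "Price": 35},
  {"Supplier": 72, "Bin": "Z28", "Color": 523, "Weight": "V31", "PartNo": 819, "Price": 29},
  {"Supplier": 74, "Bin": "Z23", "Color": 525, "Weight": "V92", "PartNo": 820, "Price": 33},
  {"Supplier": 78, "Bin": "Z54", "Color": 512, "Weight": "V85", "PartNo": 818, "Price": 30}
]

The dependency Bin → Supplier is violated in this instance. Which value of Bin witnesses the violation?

Bin=Z23: 2 rows → Supplier = 74, 74 ✓
Bin=Z54: 3 rows → Supplier = 78, 78, 78 ✓
Bin=Z71: 2 rows → Supplier takes values {81, 73} — violation
Bin=Z28: 2 rows → Supplier = 72, 72 ✓
Bin=Z39: 4 rows → Supplier = 79, 79, 79, 79 ✓
The only Bin value with inconsistent Supplier is Bin=Z71.

Z71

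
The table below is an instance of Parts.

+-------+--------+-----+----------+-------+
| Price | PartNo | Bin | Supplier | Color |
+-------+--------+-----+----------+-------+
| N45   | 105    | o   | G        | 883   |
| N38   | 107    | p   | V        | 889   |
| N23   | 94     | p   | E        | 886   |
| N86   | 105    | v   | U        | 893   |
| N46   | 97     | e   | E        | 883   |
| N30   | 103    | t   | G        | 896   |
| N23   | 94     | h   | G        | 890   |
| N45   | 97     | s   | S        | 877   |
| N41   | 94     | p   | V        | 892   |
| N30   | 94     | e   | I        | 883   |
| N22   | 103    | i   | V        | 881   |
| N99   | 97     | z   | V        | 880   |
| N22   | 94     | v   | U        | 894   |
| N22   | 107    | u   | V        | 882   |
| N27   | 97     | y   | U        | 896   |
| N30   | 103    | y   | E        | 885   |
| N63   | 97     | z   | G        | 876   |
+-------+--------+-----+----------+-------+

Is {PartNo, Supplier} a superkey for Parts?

No

Two distinct rows share (PartNo=107, Supplier=V), so {PartNo, Supplier} does not determine every attribute — not a superkey.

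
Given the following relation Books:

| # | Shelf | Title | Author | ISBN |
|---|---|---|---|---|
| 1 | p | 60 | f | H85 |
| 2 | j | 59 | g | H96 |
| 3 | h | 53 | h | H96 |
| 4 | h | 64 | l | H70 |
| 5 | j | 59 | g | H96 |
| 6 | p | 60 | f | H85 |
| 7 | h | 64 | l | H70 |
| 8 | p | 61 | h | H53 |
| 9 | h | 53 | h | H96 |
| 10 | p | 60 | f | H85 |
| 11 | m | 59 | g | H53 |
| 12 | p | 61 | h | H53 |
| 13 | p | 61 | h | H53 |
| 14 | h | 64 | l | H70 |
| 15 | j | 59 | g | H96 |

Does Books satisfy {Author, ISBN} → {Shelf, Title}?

(Author=f, ISBN=H85): rows 1, 6, 10 → {Shelf,Title} = (p, 60), (p, 60), (p, 60) ✓
(Author=g, ISBN=H96): rows 2, 5, 15 → {Shelf,Title} = (j, 59), (j, 59), (j, 59) ✓
(Author=h, ISBN=H96): rows 3, 9 → {Shelf,Title} = (h, 53), (h, 53) ✓
(Author=l, ISBN=H70): rows 4, 7, 14 → {Shelf,Title} = (h, 64), (h, 64), (h, 64) ✓
(Author=h, ISBN=H53): rows 8, 12, 13 → {Shelf,Title} = (p, 61), (p, 61), (p, 61) ✓
(Author=g, ISBN=H53): row 11 → {Shelf,Title} = (m, 59) ✓
Every {Author, ISBN} value is associated with a single {Shelf, Title} value, so {Author, ISBN} → {Shelf, Title} holds.

Yes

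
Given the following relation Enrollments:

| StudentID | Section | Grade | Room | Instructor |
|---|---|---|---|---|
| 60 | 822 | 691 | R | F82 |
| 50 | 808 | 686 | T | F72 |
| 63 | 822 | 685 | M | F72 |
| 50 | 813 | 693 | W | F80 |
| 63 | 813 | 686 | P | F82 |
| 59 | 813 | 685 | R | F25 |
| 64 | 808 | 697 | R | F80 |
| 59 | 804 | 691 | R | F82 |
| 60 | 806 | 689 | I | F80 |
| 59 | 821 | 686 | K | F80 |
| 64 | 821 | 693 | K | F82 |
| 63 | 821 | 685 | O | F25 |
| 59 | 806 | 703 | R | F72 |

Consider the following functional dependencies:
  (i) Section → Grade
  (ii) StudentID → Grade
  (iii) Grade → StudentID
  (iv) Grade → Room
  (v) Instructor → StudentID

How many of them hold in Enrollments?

(i) Section → Grade: Section=822: 2 rows → Grade takes values {691, 685} — violation; Section=808: 2 rows → Grade takes values {686, 697} — violation; Section=813: 3 rows → Grade takes values {693, 686, 685} — violation; Section=806: 2 rows → Grade takes values {689, 703} — violation; Section=821: 3 rows → Grade takes values {686, 693, 685} — violation — fails.
(ii) StudentID → Grade: StudentID=60: 2 rows → Grade takes values {691, 689} — violation; StudentID=50: 2 rows → Grade takes values {686, 693} — violation; StudentID=63: 3 rows → Grade takes values {685, 686} — violation; StudentID=59: 4 rows → Grade takes values {685, 691, 686, 703} — violation; StudentID=64: 2 rows → Grade takes values {697, 693} — violation — fails.
(iii) Grade → StudentID: Grade=691: 2 rows → StudentID takes values {60, 59} — violation; Grade=686: 3 rows → StudentID takes values {50, 63, 59} — violation; Grade=685: 3 rows → StudentID takes values {63, 59} — violation; Grade=693: 2 rows → StudentID takes values {50, 64} — violation — fails.
(iv) Grade → Room: Grade=686: 3 rows → Room takes values {T, P, K} — violation; Grade=685: 3 rows → Room takes values {M, R, O} — violation; Grade=693: 2 rows → Room takes values {W, K} — violation — fails.
(v) Instructor → StudentID: Instructor=F82: 4 rows → StudentID takes values {60, 63, 59, 64} — violation; Instructor=F72: 3 rows → StudentID takes values {50, 63, 59} — violation; Instructor=F80: 4 rows → StudentID takes values {50, 64, 60, 59} — violation; Instructor=F25: 2 rows → StudentID takes values {59, 63} — violation — fails.
None of the 5 dependencies hold.

0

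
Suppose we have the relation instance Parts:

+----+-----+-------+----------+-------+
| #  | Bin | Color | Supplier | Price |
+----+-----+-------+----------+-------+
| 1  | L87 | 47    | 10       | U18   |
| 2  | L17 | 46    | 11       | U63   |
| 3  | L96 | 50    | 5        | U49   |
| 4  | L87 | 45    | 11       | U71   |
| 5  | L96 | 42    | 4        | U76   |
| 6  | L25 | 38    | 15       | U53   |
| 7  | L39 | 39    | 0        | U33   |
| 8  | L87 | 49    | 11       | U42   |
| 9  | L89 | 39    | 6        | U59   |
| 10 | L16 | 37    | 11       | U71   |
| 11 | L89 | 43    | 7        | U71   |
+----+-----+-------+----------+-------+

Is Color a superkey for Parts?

Rows 7 and 9 have the same Color value Color=39 but are distinct tuples, so Color does not determine every attribute — not a superkey.

No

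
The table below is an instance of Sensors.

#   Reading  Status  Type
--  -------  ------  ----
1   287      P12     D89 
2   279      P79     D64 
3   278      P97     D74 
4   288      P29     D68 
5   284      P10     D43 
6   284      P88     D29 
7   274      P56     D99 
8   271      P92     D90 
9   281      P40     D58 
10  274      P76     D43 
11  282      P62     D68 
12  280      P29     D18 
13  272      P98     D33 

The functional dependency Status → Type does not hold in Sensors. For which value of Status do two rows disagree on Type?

P29

Status=P12: row 1 → Type = D89 ✓
Status=P79: row 2 → Type = D64 ✓
Status=P97: row 3 → Type = D74 ✓
Status=P29: rows 4, 12 → Type takes values {D68, D18} — violation
Status=P10: row 5 → Type = D43 ✓
Status=P88: row 6 → Type = D29 ✓
Status=P56: row 7 → Type = D99 ✓
Status=P92: row 8 → Type = D90 ✓
Status=P40: row 9 → Type = D58 ✓
Status=P76: row 10 → Type = D43 ✓
Status=P62: row 11 → Type = D68 ✓
Status=P98: row 13 → Type = D33 ✓
The only Status value with inconsistent Type is Status=P29.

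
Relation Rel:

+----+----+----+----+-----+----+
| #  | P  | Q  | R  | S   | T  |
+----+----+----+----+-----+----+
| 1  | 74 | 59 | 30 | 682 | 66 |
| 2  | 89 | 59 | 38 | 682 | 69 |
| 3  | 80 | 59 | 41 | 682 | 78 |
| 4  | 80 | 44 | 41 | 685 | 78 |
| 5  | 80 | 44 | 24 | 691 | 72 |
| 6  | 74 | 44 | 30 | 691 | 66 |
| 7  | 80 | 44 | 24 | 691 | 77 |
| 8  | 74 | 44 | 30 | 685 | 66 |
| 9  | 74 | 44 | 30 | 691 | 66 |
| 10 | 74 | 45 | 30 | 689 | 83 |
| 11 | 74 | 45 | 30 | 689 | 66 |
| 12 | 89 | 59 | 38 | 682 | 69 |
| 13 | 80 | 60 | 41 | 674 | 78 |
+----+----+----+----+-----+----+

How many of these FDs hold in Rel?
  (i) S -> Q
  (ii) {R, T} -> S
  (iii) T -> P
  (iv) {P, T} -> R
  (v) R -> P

4

(i) S -> Q: every LHS value maps to a single RHS value — holds.
(ii) {R, T} -> S: (R=30, T=66): rows 1, 6, 8, 9, 11 → S takes values {682, 691, 685, 689} — violation; (R=41, T=78): rows 3, 4, 13 → S takes values {682, 685, 674} — violation — fails.
(iii) T -> P: every LHS value maps to a single RHS value — holds.
(iv) {P, T} -> R: every LHS value maps to a single RHS value — holds.
(v) R -> P: every LHS value maps to a single RHS value — holds.
4 of the 5 dependencies hold.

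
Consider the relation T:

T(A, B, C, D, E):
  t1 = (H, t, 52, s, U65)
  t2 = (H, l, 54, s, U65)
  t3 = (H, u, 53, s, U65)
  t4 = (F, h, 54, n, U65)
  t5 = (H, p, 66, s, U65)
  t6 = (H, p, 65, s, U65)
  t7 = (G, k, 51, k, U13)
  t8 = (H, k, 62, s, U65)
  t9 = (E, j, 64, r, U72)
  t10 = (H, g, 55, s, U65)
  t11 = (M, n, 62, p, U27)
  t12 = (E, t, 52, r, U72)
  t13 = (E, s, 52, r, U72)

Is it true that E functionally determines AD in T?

E=U65: rows 1, 2, 3, 4, 5, 6, 8, 10 → {A,D} takes values {(H, s), (F, n)} — violation
E=U13: row 7 → {A,D} = (G, k) ✓
E=U72: rows 9, 12, 13 → {A,D} = (E, r), (E, r), (E, r) ✓
E=U27: row 11 → {A,D} = (M, p) ✓
Two rows agree on E but differ on AD, so E -> AD does not hold.

No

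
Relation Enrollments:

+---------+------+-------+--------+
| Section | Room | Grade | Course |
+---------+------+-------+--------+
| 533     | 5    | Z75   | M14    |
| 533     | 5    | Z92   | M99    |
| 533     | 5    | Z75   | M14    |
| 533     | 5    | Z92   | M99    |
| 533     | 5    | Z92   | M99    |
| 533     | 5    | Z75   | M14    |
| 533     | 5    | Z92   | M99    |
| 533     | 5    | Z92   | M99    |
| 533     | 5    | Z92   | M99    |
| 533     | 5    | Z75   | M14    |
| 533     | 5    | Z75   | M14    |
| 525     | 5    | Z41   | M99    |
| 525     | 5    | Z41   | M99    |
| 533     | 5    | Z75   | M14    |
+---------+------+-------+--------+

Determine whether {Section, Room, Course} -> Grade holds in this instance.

(Section=533, Room=5, Course=M14): 6 rows → Grade = Z75, Z75, Z75, Z75, Z75, Z75 ✓
(Section=533, Room=5, Course=M99): 6 rows → Grade = Z92, Z92, Z92, Z92, Z92, Z92 ✓
(Section=525, Room=5, Course=M99): 2 rows → Grade = Z41, Z41 ✓
Every {Section, Room, Course} value is associated with a single Grade value, so {Section, Room, Course} -> Grade holds.

Yes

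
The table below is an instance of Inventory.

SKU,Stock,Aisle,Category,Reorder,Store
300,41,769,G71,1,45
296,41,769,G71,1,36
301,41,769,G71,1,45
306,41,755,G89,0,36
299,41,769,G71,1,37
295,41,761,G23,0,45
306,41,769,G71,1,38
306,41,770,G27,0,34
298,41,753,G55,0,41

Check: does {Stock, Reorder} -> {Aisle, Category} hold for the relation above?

(Stock=41, Reorder=1): 5 rows → {Aisle,Category} = (769, G71), (769, G71), (769, G71), (769, G71), (769, G71) ✓
(Stock=41, Reorder=0): 4 rows → {Aisle,Category} takes values {(755, G89), (761, G23), (770, G27), (753, G55)} — violation
Two rows agree on {Stock, Reorder} but differ on {Aisle, Category}, so {Stock, Reorder} -> {Aisle, Category} does not hold.

No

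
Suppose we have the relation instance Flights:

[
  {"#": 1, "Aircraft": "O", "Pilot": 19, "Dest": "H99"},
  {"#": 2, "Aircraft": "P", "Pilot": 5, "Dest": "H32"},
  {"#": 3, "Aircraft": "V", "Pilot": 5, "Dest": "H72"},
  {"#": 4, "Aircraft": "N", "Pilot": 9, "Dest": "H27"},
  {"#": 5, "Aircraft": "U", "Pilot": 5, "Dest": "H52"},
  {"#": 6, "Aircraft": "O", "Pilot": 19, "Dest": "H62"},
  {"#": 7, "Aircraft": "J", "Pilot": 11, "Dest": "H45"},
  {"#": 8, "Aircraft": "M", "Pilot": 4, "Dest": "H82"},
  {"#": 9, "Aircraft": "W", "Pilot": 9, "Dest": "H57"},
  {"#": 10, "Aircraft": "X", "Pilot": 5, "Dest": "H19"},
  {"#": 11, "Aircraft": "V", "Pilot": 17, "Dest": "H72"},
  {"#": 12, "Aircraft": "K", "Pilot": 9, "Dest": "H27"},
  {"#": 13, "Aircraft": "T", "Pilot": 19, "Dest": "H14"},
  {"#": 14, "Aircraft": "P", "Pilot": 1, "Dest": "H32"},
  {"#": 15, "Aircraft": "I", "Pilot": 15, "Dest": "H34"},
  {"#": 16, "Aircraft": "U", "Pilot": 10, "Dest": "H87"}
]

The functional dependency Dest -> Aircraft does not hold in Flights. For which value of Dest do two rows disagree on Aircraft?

Dest=H99: row 1 → Aircraft = O ✓
Dest=H32: rows 2, 14 → Aircraft = P, P ✓
Dest=H72: rows 3, 11 → Aircraft = V, V ✓
Dest=H27: rows 4, 12 → Aircraft takes values {N, K} — violation
Dest=H52: row 5 → Aircraft = U ✓
Dest=H62: row 6 → Aircraft = O ✓
Dest=H45: row 7 → Aircraft = J ✓
Dest=H82: row 8 → Aircraft = M ✓
Dest=H57: row 9 → Aircraft = W ✓
Dest=H19: row 10 → Aircraft = X ✓
Dest=H14: row 13 → Aircraft = T ✓
Dest=H34: row 15 → Aircraft = I ✓
Dest=H87: row 16 → Aircraft = U ✓
The only Dest value with inconsistent Aircraft is Dest=H27.

H27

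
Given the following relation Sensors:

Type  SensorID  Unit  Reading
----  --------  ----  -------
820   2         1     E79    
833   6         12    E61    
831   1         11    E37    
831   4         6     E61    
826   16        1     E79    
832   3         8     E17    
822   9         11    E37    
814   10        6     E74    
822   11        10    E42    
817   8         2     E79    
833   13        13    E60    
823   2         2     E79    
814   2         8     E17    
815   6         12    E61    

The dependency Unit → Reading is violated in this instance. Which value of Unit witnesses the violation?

Unit=1: 2 rows → Reading = E79, E79 ✓
Unit=12: 2 rows → Reading = E61, E61 ✓
Unit=11: 2 rows → Reading = E37, E37 ✓
Unit=6: 2 rows → Reading takes values {E61, E74} — violation
Unit=8: 2 rows → Reading = E17, E17 ✓
Unit=10: 1 row → Reading = E42 ✓
Unit=2: 2 rows → Reading = E79, E79 ✓
Unit=13: 1 row → Reading = E60 ✓
The only Unit value with inconsistent Reading is Unit=6.

6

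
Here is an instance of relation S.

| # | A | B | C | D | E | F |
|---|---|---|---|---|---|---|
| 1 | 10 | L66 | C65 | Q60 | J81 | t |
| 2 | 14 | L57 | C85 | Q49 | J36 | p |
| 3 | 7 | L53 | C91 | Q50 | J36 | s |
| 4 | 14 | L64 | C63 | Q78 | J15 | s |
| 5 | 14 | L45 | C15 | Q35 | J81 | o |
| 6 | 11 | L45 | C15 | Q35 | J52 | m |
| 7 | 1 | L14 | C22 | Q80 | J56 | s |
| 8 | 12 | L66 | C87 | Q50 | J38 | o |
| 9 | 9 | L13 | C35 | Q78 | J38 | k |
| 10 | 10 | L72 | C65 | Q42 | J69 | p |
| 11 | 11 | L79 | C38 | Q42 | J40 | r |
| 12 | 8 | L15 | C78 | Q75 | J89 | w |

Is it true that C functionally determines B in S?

No

C=C65: rows 1, 10 → B takes values {L66, L72} — violation
C=C85: row 2 → B = L57 ✓
C=C91: row 3 → B = L53 ✓
C=C63: row 4 → B = L64 ✓
C=C15: rows 5, 6 → B = L45, L45 ✓
C=C22: row 7 → B = L14 ✓
C=C87: row 8 → B = L66 ✓
C=C35: row 9 → B = L13 ✓
C=C38: row 11 → B = L79 ✓
C=C78: row 12 → B = L15 ✓
Two rows agree on C but differ on B, so C -> B does not hold.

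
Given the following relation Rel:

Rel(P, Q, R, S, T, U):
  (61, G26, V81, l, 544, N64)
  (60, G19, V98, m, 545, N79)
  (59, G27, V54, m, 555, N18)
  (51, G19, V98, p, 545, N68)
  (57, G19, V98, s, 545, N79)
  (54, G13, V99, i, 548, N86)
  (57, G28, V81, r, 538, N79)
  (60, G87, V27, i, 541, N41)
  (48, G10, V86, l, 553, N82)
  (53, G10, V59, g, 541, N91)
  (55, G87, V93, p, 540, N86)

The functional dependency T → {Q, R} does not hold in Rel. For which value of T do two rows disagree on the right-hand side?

541

T=544: 1 row → {Q,R} = (G26, V81) ✓
T=545: 3 rows → {Q,R} = (G19, V98), (G19, V98), (G19, V98) ✓
T=555: 1 row → {Q,R} = (G27, V54) ✓
T=548: 1 row → {Q,R} = (G13, V99) ✓
T=538: 1 row → {Q,R} = (G28, V81) ✓
T=541: 2 rows → {Q,R} takes values {(G87, V27), (G10, V59)} — violation
T=553: 1 row → {Q,R} = (G10, V86) ✓
T=540: 1 row → {Q,R} = (G87, V93) ✓
The only T value with inconsistent RHS is T=541.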